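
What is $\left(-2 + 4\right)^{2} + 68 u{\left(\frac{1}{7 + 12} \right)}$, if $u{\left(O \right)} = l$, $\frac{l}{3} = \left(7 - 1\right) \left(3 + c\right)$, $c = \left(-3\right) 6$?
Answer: $-18356$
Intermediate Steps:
$c = -18$
$l = -270$ ($l = 3 \left(7 - 1\right) \left(3 - 18\right) = 3 \cdot 6 \left(-15\right) = 3 \left(-90\right) = -270$)
$u{\left(O \right)} = -270$
$\left(-2 + 4\right)^{2} + 68 u{\left(\frac{1}{7 + 12} \right)} = \left(-2 + 4\right)^{2} + 68 \left(-270\right) = 2^{2} - 18360 = 4 - 18360 = -18356$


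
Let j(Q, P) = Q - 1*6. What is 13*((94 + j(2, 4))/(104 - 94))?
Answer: 117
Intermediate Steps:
j(Q, P) = -6 + Q (j(Q, P) = Q - 6 = -6 + Q)
13*((94 + j(2, 4))/(104 - 94)) = 13*((94 + (-6 + 2))/(104 - 94)) = 13*((94 - 4)/10) = 13*(90*(1/10)) = 13*9 = 117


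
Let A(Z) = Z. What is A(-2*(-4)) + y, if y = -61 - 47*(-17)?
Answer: 746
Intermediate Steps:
y = 738 (y = -61 + 799 = 738)
A(-2*(-4)) + y = -2*(-4) + 738 = 8 + 738 = 746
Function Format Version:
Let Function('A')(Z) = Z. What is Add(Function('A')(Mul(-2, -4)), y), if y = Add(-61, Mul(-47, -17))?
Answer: 746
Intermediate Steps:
y = 738 (y = Add(-61, 799) = 738)
Add(Function('A')(Mul(-2, -4)), y) = Add(Mul(-2, -4), 738) = Add(8, 738) = 746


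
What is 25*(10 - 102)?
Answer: -2300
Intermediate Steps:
25*(10 - 102) = 25*(-92) = -2300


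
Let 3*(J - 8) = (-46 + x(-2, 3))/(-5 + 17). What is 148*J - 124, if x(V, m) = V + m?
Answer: 875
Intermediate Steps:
J = 27/4 (J = 8 + ((-46 + (-2 + 3))/(-5 + 17))/3 = 8 + ((-46 + 1)/12)/3 = 8 + (-45*1/12)/3 = 8 + (⅓)*(-15/4) = 8 - 5/4 = 27/4 ≈ 6.7500)
148*J - 124 = 148*(27/4) - 124 = 999 - 124 = 875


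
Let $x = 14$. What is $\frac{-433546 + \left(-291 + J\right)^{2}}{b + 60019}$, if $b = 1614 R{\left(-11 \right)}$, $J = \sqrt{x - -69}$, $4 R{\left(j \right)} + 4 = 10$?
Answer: $- \frac{216773}{31220} + \frac{\left(291 - \sqrt{83}\right)^{2}}{62440} \approx -5.6708$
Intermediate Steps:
$R{\left(j \right)} = \frac{3}{2}$ ($R{\left(j \right)} = -1 + \frac{1}{4} \cdot 10 = -1 + \frac{5}{2} = \frac{3}{2}$)
$J = \sqrt{83}$ ($J = \sqrt{14 - -69} = \sqrt{14 + 69} = \sqrt{83} \approx 9.1104$)
$b = 2421$ ($b = 1614 \cdot \frac{3}{2} = 2421$)
$\frac{-433546 + \left(-291 + J\right)^{2}}{b + 60019} = \frac{-433546 + \left(-291 + \sqrt{83}\right)^{2}}{2421 + 60019} = \frac{-433546 + \left(-291 + \sqrt{83}\right)^{2}}{62440} = \left(-433546 + \left(-291 + \sqrt{83}\right)^{2}\right) \frac{1}{62440} = - \frac{216773}{31220} + \frac{\left(-291 + \sqrt{83}\right)^{2}}{62440}$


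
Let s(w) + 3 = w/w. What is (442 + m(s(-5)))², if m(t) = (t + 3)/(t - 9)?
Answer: 23629321/121 ≈ 1.9528e+5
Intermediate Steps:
s(w) = -2 (s(w) = -3 + w/w = -3 + 1 = -2)
m(t) = (3 + t)/(-9 + t)
(442 + m(s(-5)))² = (442 + (3 - 2)/(-9 - 2))² = (442 + 1/(-11))² = (442 - 1/11*1)² = (442 - 1/11)² = (4861/11)² = 23629321/121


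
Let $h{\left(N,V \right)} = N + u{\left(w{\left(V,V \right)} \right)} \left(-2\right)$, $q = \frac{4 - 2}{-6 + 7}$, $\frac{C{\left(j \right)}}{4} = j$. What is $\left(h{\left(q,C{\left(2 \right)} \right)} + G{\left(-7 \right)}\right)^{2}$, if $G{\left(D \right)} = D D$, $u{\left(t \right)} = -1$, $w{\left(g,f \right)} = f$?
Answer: $2809$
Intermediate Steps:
$C{\left(j \right)} = 4 j$
$G{\left(D \right)} = D^{2}$
$q = 2$ ($q = \frac{2}{1} = 2 \cdot 1 = 2$)
$h{\left(N,V \right)} = 2 + N$ ($h{\left(N,V \right)} = N - -2 = N + 2 = 2 + N$)
$\left(h{\left(q,C{\left(2 \right)} \right)} + G{\left(-7 \right)}\right)^{2} = \left(\left(2 + 2\right) + \left(-7\right)^{2}\right)^{2} = \left(4 + 49\right)^{2} = 53^{2} = 2809$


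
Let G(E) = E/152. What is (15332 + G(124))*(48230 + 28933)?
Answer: 44958790461/38 ≈ 1.1831e+9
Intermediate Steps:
G(E) = E/152 (G(E) = E*(1/152) = E/152)
(15332 + G(124))*(48230 + 28933) = (15332 + (1/152)*124)*(48230 + 28933) = (15332 + 31/38)*77163 = (582647/38)*77163 = 44958790461/38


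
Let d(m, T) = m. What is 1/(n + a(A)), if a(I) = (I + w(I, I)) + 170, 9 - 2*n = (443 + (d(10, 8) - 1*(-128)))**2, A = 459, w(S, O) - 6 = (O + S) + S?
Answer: -1/166764 ≈ -5.9965e-6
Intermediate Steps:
w(S, O) = 6 + O + 2*S (w(S, O) = 6 + ((O + S) + S) = 6 + (O + 2*S) = 6 + O + 2*S)
n = -168776 (n = 9/2 - (443 + (10 - 1*(-128)))**2/2 = 9/2 - (443 + (10 + 128))**2/2 = 9/2 - (443 + 138)**2/2 = 9/2 - 1/2*581**2 = 9/2 - 1/2*337561 = 9/2 - 337561/2 = -168776)
a(I) = 176 + 4*I (a(I) = (I + (6 + I + 2*I)) + 170 = (I + (6 + 3*I)) + 170 = (6 + 4*I) + 170 = 176 + 4*I)
1/(n + a(A)) = 1/(-168776 + (176 + 4*459)) = 1/(-168776 + (176 + 1836)) = 1/(-168776 + 2012) = 1/(-166764) = -1/166764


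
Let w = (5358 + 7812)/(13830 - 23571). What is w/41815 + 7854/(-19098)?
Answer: -35548245923/86433285963 ≈ -0.41128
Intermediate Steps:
w = -4390/3247 (w = 13170/(-9741) = 13170*(-1/9741) = -4390/3247 ≈ -1.3520)
w/41815 + 7854/(-19098) = -4390/3247/41815 + 7854/(-19098) = -4390/3247*1/41815 + 7854*(-1/19098) = -878/27154661 - 1309/3183 = -35548245923/86433285963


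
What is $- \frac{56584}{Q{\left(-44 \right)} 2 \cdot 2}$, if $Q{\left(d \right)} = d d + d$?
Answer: $- \frac{643}{86} \approx -7.4767$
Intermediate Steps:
$Q{\left(d \right)} = d + d^{2}$ ($Q{\left(d \right)} = d^{2} + d = d + d^{2}$)
$- \frac{56584}{Q{\left(-44 \right)} 2 \cdot 2} = - \frac{56584}{- 44 \left(1 - 44\right) 2 \cdot 2} = - \frac{56584}{\left(-44\right) \left(-43\right) 4} = - \frac{56584}{1892 \cdot 4} = - \frac{56584}{7568} = \left(-56584\right) \frac{1}{7568} = - \frac{643}{86}$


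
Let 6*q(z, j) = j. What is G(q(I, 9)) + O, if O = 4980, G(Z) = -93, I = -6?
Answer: 4887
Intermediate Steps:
q(z, j) = j/6
G(q(I, 9)) + O = -93 + 4980 = 4887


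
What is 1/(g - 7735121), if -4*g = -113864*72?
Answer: -1/5685569 ≈ -1.7588e-7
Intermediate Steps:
g = 2049552 (g = -(-28466)*72 = -¼*(-8198208) = 2049552)
1/(g - 7735121) = 1/(2049552 - 7735121) = 1/(-5685569) = -1/5685569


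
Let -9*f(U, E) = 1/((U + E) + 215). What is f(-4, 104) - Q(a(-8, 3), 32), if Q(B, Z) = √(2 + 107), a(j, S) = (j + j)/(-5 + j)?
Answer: -1/2835 - √109 ≈ -10.441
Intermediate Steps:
a(j, S) = 2*j/(-5 + j) (a(j, S) = (2*j)/(-5 + j) = 2*j/(-5 + j))
Q(B, Z) = √109
f(U, E) = -1/(9*(215 + E + U)) (f(U, E) = -1/(9*((U + E) + 215)) = -1/(9*((E + U) + 215)) = -1/(9*(215 + E + U)))
f(-4, 104) - Q(a(-8, 3), 32) = -1/(1935 + 9*104 + 9*(-4)) - √109 = -1/(1935 + 936 - 36) - √109 = -1/2835 - √109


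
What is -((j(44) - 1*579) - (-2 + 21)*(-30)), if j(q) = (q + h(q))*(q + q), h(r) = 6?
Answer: -4391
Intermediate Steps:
j(q) = 2*q*(6 + q) (j(q) = (q + 6)*(q + q) = (6 + q)*(2*q) = 2*q*(6 + q))
-((j(44) - 1*579) - (-2 + 21)*(-30)) = -((2*44*(6 + 44) - 1*579) - (-2 + 21)*(-30)) = -((2*44*50 - 579) - 19*(-30)) = -((4400 - 579) - 1*(-570)) = -(3821 + 570) = -1*4391 = -4391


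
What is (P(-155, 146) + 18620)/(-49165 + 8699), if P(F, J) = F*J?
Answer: 2005/20233 ≈ 0.099096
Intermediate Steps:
(P(-155, 146) + 18620)/(-49165 + 8699) = (-155*146 + 18620)/(-49165 + 8699) = (-22630 + 18620)/(-40466) = -4010*(-1/40466) = 2005/20233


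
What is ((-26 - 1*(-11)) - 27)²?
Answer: 1764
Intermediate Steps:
((-26 - 1*(-11)) - 27)² = ((-26 + 11) - 27)² = (-15 - 27)² = (-42)² = 1764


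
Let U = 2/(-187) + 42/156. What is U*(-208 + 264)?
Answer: 35196/2431 ≈ 14.478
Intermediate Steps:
U = 1257/4862 (U = 2*(-1/187) + 42*(1/156) = -2/187 + 7/26 = 1257/4862 ≈ 0.25854)
U*(-208 + 264) = 1257*(-208 + 264)/4862 = (1257/4862)*56 = 35196/2431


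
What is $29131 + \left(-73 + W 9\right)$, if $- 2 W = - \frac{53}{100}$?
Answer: $\frac{5812077}{200} \approx 29060.0$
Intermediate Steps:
$W = \frac{53}{200}$ ($W = - \frac{\left(-53\right) \frac{1}{100}}{2} = \left(- \frac{1}{2}\right) \left(- \frac{53}{100}\right) = \frac{53}{200} \approx 0.265$)
$29131 + \left(-73 + W 9\right) = 29131 + \left(-73 + \frac{53}{200} \cdot 9\right) = 29131 + \left(-73 + \frac{477}{200}\right) = 29131 - \frac{14123}{200} = \frac{5812077}{200}$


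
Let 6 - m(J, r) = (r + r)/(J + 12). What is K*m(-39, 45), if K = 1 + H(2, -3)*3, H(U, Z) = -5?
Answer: -392/3 ≈ -130.67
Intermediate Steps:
m(J, r) = 6 - 2*r/(12 + J) (m(J, r) = 6 - (r + r)/(J + 12) = 6 - 2*r/(12 + J))
K = -14 (K = 1 - 5*3 = 1 - 15 = -14)
K*m(-39, 45) = -28*(36 - 1*45 + 3*(-39))/(12 - 39) = -28*(36 - 45 - 117)/(-27) = -28*(-1)*(-126)/27 = -14*28/3 = -392/3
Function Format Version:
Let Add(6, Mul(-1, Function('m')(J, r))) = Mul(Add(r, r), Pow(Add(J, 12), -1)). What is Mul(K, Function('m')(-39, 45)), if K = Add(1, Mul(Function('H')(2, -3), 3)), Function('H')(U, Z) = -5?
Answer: Rational(-392, 3) ≈ -130.67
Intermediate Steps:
Function('m')(J, r) = Add(6, Mul(-2, r, Pow(Add(12, J), -1))) (Function('m')(J, r) = Add(6, Mul(-1, Mul(Add(r, r), Pow(Add(J, 12), -1)))) = Add(6, Mul(-1, Mul(Mul(2, r), Pow(Add(12, J), -1)))) = Add(6, Mul(-1, Mul(2, r, Pow(Add(12, J), -1)))) = Add(6, Mul(-2, r, Pow(Add(12, J), -1))))
K = -14 (K = Add(1, Mul(-5, 3)) = Add(1, -15) = -14)
Mul(K, Function('m')(-39, 45)) = Mul(-14, Mul(2, Pow(Add(12, -39), -1), Add(36, Mul(-1, 45), Mul(3, -39)))) = Mul(-14, Mul(2, Pow(-27, -1), Add(36, -45, -117))) = Mul(-14, Mul(2, Rational(-1, 27), -126)) = Mul(-14, Rational(28, 3)) = Rational(-392, 3)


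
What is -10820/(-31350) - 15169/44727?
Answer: 93311/15579905 ≈ 0.0059892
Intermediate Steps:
-10820/(-31350) - 15169/44727 = -10820*(-1/31350) - 15169*1/44727 = 1082/3135 - 15169/44727 = 93311/15579905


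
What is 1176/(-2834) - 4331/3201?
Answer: -8019215/4535817 ≈ -1.7680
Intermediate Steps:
1176/(-2834) - 4331/3201 = 1176*(-1/2834) - 4331*1/3201 = -588/1417 - 4331/3201 = -8019215/4535817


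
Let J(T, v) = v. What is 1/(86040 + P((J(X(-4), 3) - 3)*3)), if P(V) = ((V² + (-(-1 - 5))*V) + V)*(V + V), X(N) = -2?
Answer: 1/86040 ≈ 1.1622e-5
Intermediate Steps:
P(V) = 2*V*(V² + 7*V) (P(V) = ((V² + (-1*(-6))*V) + V)*(2*V) = ((V² + 6*V) + V)*(2*V) = (V² + 7*V)*(2*V) = 2*V*(V² + 7*V))
1/(86040 + P((J(X(-4), 3) - 3)*3)) = 1/(86040 + 2*((3 - 3)*3)²*(7 + (3 - 3)*3)) = 1/(86040 + 2*(0*3)²*(7 + 0*3)) = 1/(86040 + 2*0²*(7 + 0)) = 1/(86040 + 2*0*7) = 1/(86040 + 0) = 1/86040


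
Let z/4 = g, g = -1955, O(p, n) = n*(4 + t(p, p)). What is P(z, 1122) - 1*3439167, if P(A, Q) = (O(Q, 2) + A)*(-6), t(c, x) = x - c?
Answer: -3392295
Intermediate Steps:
O(p, n) = 4*n (O(p, n) = n*(4 + (p - p)) = n*(4 + 0) = n*4 = 4*n)
z = -7820 (z = 4*(-1955) = -7820)
P(A, Q) = -48 - 6*A (P(A, Q) = (4*2 + A)*(-6) = (8 + A)*(-6) = -48 - 6*A)
P(z, 1122) - 1*3439167 = (-48 - 6*(-7820)) - 1*3439167 = (-48 + 46920) - 3439167 = 46872 - 3439167 = -3392295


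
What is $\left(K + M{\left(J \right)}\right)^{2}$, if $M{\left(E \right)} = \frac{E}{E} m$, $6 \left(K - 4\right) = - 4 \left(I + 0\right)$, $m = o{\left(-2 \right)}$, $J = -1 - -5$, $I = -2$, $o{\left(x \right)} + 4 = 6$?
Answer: $\frac{484}{9} \approx 53.778$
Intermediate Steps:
$o{\left(x \right)} = 2$ ($o{\left(x \right)} = -4 + 6 = 2$)
$J = 4$ ($J = -1 + 5 = 4$)
$m = 2$
$K = \frac{16}{3}$ ($K = 4 + \frac{\left(-4\right) \left(-2 + 0\right)}{6} = 4 + \frac{\left(-4\right) \left(-2\right)}{6} = 4 + \frac{1}{6} \cdot 8 = 4 + \frac{4}{3} = \frac{16}{3} \approx 5.3333$)
$M{\left(E \right)} = 2$ ($M{\left(E \right)} = \frac{E}{E} 2 = 1 \cdot 2 = 2$)
$\left(K + M{\left(J \right)}\right)^{2} = \left(\frac{16}{3} + 2\right)^{2} = \left(\frac{22}{3}\right)^{2} = \frac{484}{9}$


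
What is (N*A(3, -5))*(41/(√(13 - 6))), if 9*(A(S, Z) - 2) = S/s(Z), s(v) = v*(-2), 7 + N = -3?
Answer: -2501*√7/21 ≈ -315.10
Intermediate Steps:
N = -10 (N = -7 - 3 = -10)
s(v) = -2*v
A(S, Z) = 2 - S/(18*Z) (A(S, Z) = 2 + (S/((-2*Z)))/9 = 2 + (S*(-1/(2*Z)))/9 = 2 + (-S/(2*Z))/9 = 2 - S/(18*Z))
(N*A(3, -5))*(41/(√(13 - 6))) = (-10*(2 - 1/18*3/(-5)))*(41/(√(13 - 6))) = (-10*(2 - 1/18*3*(-⅕)))*(41/(√7)) = (-10*(2 + 1/30))*(41*(√7/7)) = (-10*61/30)*(41*√7/7) = -2501*√7/21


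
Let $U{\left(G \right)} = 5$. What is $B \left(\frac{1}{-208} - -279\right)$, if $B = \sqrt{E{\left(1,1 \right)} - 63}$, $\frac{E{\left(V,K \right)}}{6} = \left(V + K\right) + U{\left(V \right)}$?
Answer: $\frac{58031 i \sqrt{21}}{208} \approx 1278.5 i$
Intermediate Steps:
$E{\left(V,K \right)} = 30 + 6 K + 6 V$ ($E{\left(V,K \right)} = 6 \left(\left(V + K\right) + 5\right) = 6 \left(\left(K + V\right) + 5\right) = 6 \left(5 + K + V\right) = 30 + 6 K + 6 V$)
$B = i \sqrt{21}$ ($B = \sqrt{\left(30 + 6 \cdot 1 + 6 \cdot 1\right) - 63} = \sqrt{\left(30 + 6 + 6\right) - 63} = \sqrt{42 - 63} = \sqrt{-21} = i \sqrt{21} \approx 4.5826 i$)
$B \left(\frac{1}{-208} - -279\right) = i \sqrt{21} \left(\frac{1}{-208} - -279\right) = i \sqrt{21} \left(- \frac{1}{208} + 279\right) = i \sqrt{21} \cdot \frac{58031}{208} = \frac{58031 i \sqrt{21}}{208}$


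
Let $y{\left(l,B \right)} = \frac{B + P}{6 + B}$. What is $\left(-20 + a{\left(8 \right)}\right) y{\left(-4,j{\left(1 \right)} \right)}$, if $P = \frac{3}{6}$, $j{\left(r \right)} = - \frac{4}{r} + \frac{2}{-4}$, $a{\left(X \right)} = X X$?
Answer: $- \frac{352}{3} \approx -117.33$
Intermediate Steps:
$a{\left(X \right)} = X^{2}$
$j{\left(r \right)} = - \frac{1}{2} - \frac{4}{r}$ ($j{\left(r \right)} = - \frac{4}{r} + 2 \left(- \frac{1}{4}\right) = - \frac{4}{r} - \frac{1}{2} = - \frac{1}{2} - \frac{4}{r}$)
$P = \frac{1}{2}$ ($P = 3 \cdot \frac{1}{6} = \frac{1}{2} \approx 0.5$)
$y{\left(l,B \right)} = \frac{\frac{1}{2} + B}{6 + B}$ ($y{\left(l,B \right)} = \frac{B + \frac{1}{2}}{6 + B} = \frac{\frac{1}{2} + B}{6 + B}$)
$\left(-20 + a{\left(8 \right)}\right) y{\left(-4,j{\left(1 \right)} \right)} = \left(-20 + 8^{2}\right) \frac{\frac{1}{2} + \frac{-8 - 1}{2 \cdot 1}}{6 + \frac{-8 - 1}{2 \cdot 1}} = \left(-20 + 64\right) \frac{\frac{1}{2} + \frac{1}{2} \cdot 1 \left(-8 - 1\right)}{6 + \frac{1}{2} \cdot 1 \left(-8 - 1\right)} = 44 \frac{\frac{1}{2} + \frac{1}{2} \cdot 1 \left(-9\right)}{6 + \frac{1}{2} \cdot 1 \left(-9\right)} = 44 \frac{\frac{1}{2} - \frac{9}{2}}{6 - \frac{9}{2}} = 44 \frac{1}{\frac{3}{2}} \left(-4\right) = 44 \cdot \frac{2}{3} \left(-4\right) = 44 \left(- \frac{8}{3}\right) = - \frac{352}{3}$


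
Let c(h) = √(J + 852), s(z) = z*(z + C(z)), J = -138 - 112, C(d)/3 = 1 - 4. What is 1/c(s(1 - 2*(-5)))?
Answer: √602/602 ≈ 0.040757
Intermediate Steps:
C(d) = -9 (C(d) = 3*(1 - 4) = 3*(-3) = -9)
J = -250
s(z) = z*(-9 + z) (s(z) = z*(z - 9) = z*(-9 + z))
c(h) = √602 (c(h) = √(-250 + 852) = √602)
1/c(s(1 - 2*(-5))) = 1/(√602) = √602/602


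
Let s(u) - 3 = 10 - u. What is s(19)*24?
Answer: -144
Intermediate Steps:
s(u) = 13 - u (s(u) = 3 + (10 - u) = 13 - u)
s(19)*24 = (13 - 1*19)*24 = (13 - 19)*24 = -6*24 = -144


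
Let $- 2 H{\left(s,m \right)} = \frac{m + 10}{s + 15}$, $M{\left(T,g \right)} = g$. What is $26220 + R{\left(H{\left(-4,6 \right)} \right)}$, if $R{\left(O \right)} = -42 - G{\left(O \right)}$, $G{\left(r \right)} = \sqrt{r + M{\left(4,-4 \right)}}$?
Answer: $26178 - \frac{2 i \sqrt{143}}{11} \approx 26178.0 - 2.1742 i$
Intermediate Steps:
$H{\left(s,m \right)} = - \frac{10 + m}{2 \left(15 + s\right)}$ ($H{\left(s,m \right)} = - \frac{\left(m + 10\right) \frac{1}{s + 15}}{2} = - \frac{\left(10 + m\right) \frac{1}{15 + s}}{2} = - \frac{\frac{1}{15 + s} \left(10 + m\right)}{2} = - \frac{10 + m}{2 \left(15 + s\right)}$)
$G{\left(r \right)} = \sqrt{-4 + r}$ ($G{\left(r \right)} = \sqrt{r - 4} = \sqrt{-4 + r}$)
$R{\left(O \right)} = -42 - \sqrt{-4 + O}$
$26220 + R{\left(H{\left(-4,6 \right)} \right)} = 26220 - \left(42 + \sqrt{-4 + \frac{-10 - 6}{2 \left(15 - 4\right)}}\right) = 26220 - \left(42 + \sqrt{-4 + \frac{-10 - 6}{2 \cdot 11}}\right) = 26220 - \left(42 + \sqrt{-4 + \frac{1}{2} \cdot \frac{1}{11} \left(-16\right)}\right) = 26220 - \left(42 + \sqrt{-4 - \frac{8}{11}}\right) = 26220 - \left(42 + \sqrt{- \frac{52}{11}}\right) = 26220 - \left(42 + \frac{2 i \sqrt{143}}{11}\right) = 26178 - \frac{2 i \sqrt{143}}{11}$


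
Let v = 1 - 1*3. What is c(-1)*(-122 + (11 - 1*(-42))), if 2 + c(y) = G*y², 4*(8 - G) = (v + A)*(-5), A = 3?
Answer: -2001/4 ≈ -500.25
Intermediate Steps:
v = -2 (v = 1 - 3 = -2)
G = 37/4 (G = 8 - (-2 + 3)*(-5)/4 = 8 - (-5)/4 = 8 - ¼*(-5) = 8 + 5/4 = 37/4 ≈ 9.2500)
c(y) = -2 + 37*y²/4
c(-1)*(-122 + (11 - 1*(-42))) = (-2 + (37/4)*(-1)²)*(-122 + (11 - 1*(-42))) = (-2 + (37/4)*1)*(-122 + (11 + 42)) = (-2 + 37/4)*(-122 + 53) = (29/4)*(-69) = -2001/4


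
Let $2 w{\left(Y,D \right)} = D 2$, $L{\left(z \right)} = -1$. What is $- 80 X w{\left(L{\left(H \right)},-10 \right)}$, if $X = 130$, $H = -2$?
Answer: $104000$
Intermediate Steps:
$w{\left(Y,D \right)} = D$ ($w{\left(Y,D \right)} = \frac{D 2}{2} = \frac{2 D}{2} = D$)
$- 80 X w{\left(L{\left(H \right)},-10 \right)} = \left(-80\right) 130 \left(-10\right) = \left(-10400\right) \left(-10\right) = 104000$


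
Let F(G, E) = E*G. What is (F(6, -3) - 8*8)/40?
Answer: -41/20 ≈ -2.0500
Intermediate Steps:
(F(6, -3) - 8*8)/40 = (-3*6 - 8*8)/40 = (-18 - 64)/40 = (1/40)*(-82) = -41/20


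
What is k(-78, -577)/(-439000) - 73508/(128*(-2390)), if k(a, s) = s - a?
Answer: 202641663/839368000 ≈ 0.24142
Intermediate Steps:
k(-78, -577)/(-439000) - 73508/(128*(-2390)) = (-577 - 1*(-78))/(-439000) - 73508/(128*(-2390)) = (-577 + 78)*(-1/439000) - 73508/(-305920) = -499*(-1/439000) - 73508*(-1/305920) = 499/439000 + 18377/76480 = 202641663/839368000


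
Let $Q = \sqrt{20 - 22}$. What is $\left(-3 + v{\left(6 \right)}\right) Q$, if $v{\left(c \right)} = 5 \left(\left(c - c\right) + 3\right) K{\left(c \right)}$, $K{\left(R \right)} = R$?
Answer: $87 i \sqrt{2} \approx 123.04 i$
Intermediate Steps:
$Q = i \sqrt{2}$ ($Q = \sqrt{-2} = i \sqrt{2} \approx 1.4142 i$)
$v{\left(c \right)} = 15 c$ ($v{\left(c \right)} = 5 \left(\left(c - c\right) + 3\right) c = 5 \left(0 + 3\right) c = 5 \cdot 3 c = 15 c$)
$\left(-3 + v{\left(6 \right)}\right) Q = \left(-3 + 15 \cdot 6\right) i \sqrt{2} = \left(-3 + 90\right) i \sqrt{2} = 87 i \sqrt{2}$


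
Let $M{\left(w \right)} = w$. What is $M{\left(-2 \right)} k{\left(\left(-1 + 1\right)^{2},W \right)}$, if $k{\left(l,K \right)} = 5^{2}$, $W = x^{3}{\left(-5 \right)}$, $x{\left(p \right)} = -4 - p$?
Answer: $-50$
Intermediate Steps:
$W = 1$ ($W = \left(-4 - -5\right)^{3} = \left(-4 + 5\right)^{3} = 1^{3} = 1$)
$k{\left(l,K \right)} = 25$
$M{\left(-2 \right)} k{\left(\left(-1 + 1\right)^{2},W \right)} = \left(-2\right) 25 = -50$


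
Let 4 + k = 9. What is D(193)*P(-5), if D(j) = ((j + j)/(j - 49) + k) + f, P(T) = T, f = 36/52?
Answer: -39185/936 ≈ -41.864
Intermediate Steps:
f = 9/13 (f = 36*(1/52) = 9/13 ≈ 0.69231)
k = 5 (k = -4 + 9 = 5)
D(j) = 74/13 + 2*j/(-49 + j) (D(j) = ((j + j)/(j - 49) + 5) + 9/13 = ((2*j)/(-49 + j) + 5) + 9/13 = (2*j/(-49 + j) + 5) + 9/13 = (5 + 2*j/(-49 + j)) + 9/13 = 74/13 + 2*j/(-49 + j))
D(193)*P(-5) = (2*(-1813 + 50*193)/(13*(-49 + 193)))*(-5) = ((2/13)*(-1813 + 9650)/144)*(-5) = ((2/13)*(1/144)*7837)*(-5) = (7837/936)*(-5) = -39185/936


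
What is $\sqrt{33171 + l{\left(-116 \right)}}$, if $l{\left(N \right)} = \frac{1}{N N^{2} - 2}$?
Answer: $\frac{\sqrt{80817909528626186}}{1560898} \approx 182.13$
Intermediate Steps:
$l{\left(N \right)} = \frac{1}{-2 + N^{3}}$ ($l{\left(N \right)} = \frac{1}{N^{3} - 2} = \frac{1}{-2 + N^{3}}$)
$\sqrt{33171 + l{\left(-116 \right)}} = \sqrt{33171 + \frac{1}{-2 + \left(-116\right)^{3}}} = \sqrt{33171 + \frac{1}{-2 - 1560896}} = \sqrt{33171 + \frac{1}{-1560898}} = \sqrt{33171 - \frac{1}{1560898}} = \sqrt{\frac{51776547557}{1560898}} = \frac{\sqrt{80817909528626186}}{1560898}$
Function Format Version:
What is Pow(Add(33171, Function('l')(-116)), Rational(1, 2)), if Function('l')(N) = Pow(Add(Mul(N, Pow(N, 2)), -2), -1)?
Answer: Mul(Rational(1, 1560898), Pow(80817909528626186, Rational(1, 2))) ≈ 182.13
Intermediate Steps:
Function('l')(N) = Pow(Add(-2, Pow(N, 3)), -1) (Function('l')(N) = Pow(Add(Pow(N, 3), -2), -1) = Pow(Add(-2, Pow(N, 3)), -1))
Pow(Add(33171, Function('l')(-116)), Rational(1, 2)) = Pow(Add(33171, Pow(Add(-2, Pow(-116, 3)), -1)), Rational(1, 2)) = Pow(Add(33171, Pow(Add(-2, -1560896), -1)), Rational(1, 2)) = Pow(Add(33171, Pow(-1560898, -1)), Rational(1, 2)) = Pow(Add(33171, Rational(-1, 1560898)), Rational(1, 2)) = Pow(Rational(51776547557, 1560898), Rational(1, 2)) = Mul(Rational(1, 1560898), Pow(80817909528626186, Rational(1, 2)))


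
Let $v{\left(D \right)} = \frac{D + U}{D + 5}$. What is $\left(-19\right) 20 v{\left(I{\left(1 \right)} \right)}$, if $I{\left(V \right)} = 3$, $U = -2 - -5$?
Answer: $-285$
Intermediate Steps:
$U = 3$ ($U = -2 + 5 = 3$)
$v{\left(D \right)} = \frac{3 + D}{5 + D}$ ($v{\left(D \right)} = \frac{D + 3}{D + 5} = \frac{3 + D}{5 + D}$)
$\left(-19\right) 20 v{\left(I{\left(1 \right)} \right)} = \left(-19\right) 20 \frac{3 + 3}{5 + 3} = - 380 \cdot \frac{1}{8} \cdot 6 = \left(-380\right) \frac{3}{4} = -285$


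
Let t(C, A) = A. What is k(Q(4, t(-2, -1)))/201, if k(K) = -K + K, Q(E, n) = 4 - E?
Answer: 0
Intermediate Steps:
k(K) = 0
k(Q(4, t(-2, -1)))/201 = 0/201 = 0*(1/201) = 0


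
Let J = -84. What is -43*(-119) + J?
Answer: 5033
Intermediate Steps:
-43*(-119) + J = -43*(-119) - 84 = 5117 - 84 = 5033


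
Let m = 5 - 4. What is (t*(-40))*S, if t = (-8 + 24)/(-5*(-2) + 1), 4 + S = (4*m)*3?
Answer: -5120/11 ≈ -465.45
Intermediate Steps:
m = 1
S = 8 (S = -4 + (4*1)*3 = -4 + 4*3 = -4 + 12 = 8)
t = 16/11 (t = 16/(10 + 1) = 16/11 ≈ 1.4545)
(t*(-40))*S = ((16/11)*(-40))*8 = -640/11*8 = -5120/11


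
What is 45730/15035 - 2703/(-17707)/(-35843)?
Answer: 5804701993225/1908458707007 ≈ 3.0416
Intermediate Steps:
45730/15035 - 2703/(-17707)/(-35843) = 45730*(1/15035) - 2703*(-1/17707)*(-1/35843) = 9146/3007 + (2703/17707)*(-1/35843) = 9146/3007 - 2703/634672001 = 5804701993225/1908458707007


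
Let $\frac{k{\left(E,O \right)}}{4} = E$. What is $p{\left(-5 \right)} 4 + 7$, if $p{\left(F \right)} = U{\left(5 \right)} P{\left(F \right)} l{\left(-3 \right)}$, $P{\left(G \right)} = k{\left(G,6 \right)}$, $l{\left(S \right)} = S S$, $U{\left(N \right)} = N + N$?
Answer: $-7193$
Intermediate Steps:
$U{\left(N \right)} = 2 N$
$l{\left(S \right)} = S^{2}$
$k{\left(E,O \right)} = 4 E$
$P{\left(G \right)} = 4 G$
$p{\left(F \right)} = 360 F$ ($p{\left(F \right)} = 2 \cdot 5 \cdot 4 F \left(-3\right)^{2} = 10 \cdot 4 F 9 = 40 F 9 = 360 F$)
$p{\left(-5 \right)} 4 + 7 = 360 \left(-5\right) 4 + 7 = \left(-1800\right) 4 + 7 = -7200 + 7 = -7193$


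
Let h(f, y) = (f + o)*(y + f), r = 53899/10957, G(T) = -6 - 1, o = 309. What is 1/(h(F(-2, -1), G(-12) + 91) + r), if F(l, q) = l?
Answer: 10957/275885417 ≈ 3.9716e-5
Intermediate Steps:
G(T) = -7
r = 53899/10957 (r = 53899*(1/10957) = 53899/10957 ≈ 4.9191)
h(f, y) = (309 + f)*(f + y) (h(f, y) = (f + 309)*(y + f) = (309 + f)*(f + y))
1/(h(F(-2, -1), G(-12) + 91) + r) = 1/(((-2)² + 309*(-2) + 309*(-7 + 91) - 2*(-7 + 91)) + 53899/10957) = 1/((4 - 618 + 309*84 - 2*84) + 53899/10957) = 1/((4 - 618 + 25956 - 168) + 53899/10957) = 1/(25174 + 53899/10957) = 1/(275885417/10957) = 10957/275885417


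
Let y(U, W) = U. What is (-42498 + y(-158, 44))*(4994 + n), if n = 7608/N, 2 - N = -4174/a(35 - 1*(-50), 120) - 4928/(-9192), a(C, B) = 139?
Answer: -280820688674816/1257431 ≈ -2.2333e+8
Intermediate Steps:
N = 5029724/159711 (N = 2 - (-4174/139 - 4928/(-9192)) = 2 - (-4174*1/139 - 4928*(-1/9192)) = 2 - (-4174/139 + 616/1149) = 2 - 1*(-4710302/159711) = 2 + 4710302/159711 = 5029724/159711 ≈ 31.493)
n = 303770322/1257431 (n = 7608/(5029724/159711) = 7608*(159711/5029724) = 303770322/1257431 ≈ 241.58)
(-42498 + y(-158, 44))*(4994 + n) = (-42498 - 158)*(4994 + 303770322/1257431) = -42656*6583380736/1257431 = -280820688674816/1257431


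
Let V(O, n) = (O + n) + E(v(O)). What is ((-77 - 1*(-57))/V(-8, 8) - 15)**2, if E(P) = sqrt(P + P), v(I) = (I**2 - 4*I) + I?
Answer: 2500/11 + 150*sqrt(11)/11 ≈ 272.50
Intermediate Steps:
v(I) = I**2 - 3*I
E(P) = sqrt(2)*sqrt(P) (E(P) = sqrt(2*P) = sqrt(2)*sqrt(P))
V(O, n) = O + n + sqrt(2)*sqrt(O*(-3 + O)) (V(O, n) = (O + n) + sqrt(2)*sqrt(O*(-3 + O)) = O + n + sqrt(2)*sqrt(O*(-3 + O)))
((-77 - 1*(-57))/V(-8, 8) - 15)**2 = ((-77 - 1*(-57))/(-8 + 8 + sqrt(2)*sqrt(-8*(-3 - 8))) - 15)**2 = ((-77 + 57)/(-8 + 8 + sqrt(2)*sqrt(-8*(-11))) - 15)**2 = (-20/(-8 + 8 + sqrt(2)*sqrt(88)) - 15)**2 = (-20/(-8 + 8 + sqrt(2)*(2*sqrt(22))) - 15)**2 = (-20/(-8 + 8 + 4*sqrt(11)) - 15)**2 = (-20*sqrt(11)/44 - 15)**2 = (-5*sqrt(11)/11 - 15)**2 = (-15 - 5*sqrt(11)/11)**2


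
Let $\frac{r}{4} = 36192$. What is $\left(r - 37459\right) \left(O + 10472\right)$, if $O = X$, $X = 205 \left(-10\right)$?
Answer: $903756398$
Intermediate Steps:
$r = 144768$ ($r = 4 \cdot 36192 = 144768$)
$X = -2050$
$O = -2050$
$\left(r - 37459\right) \left(O + 10472\right) = \left(144768 - 37459\right) \left(-2050 + 10472\right) = 107309 \cdot 8422 = 903756398$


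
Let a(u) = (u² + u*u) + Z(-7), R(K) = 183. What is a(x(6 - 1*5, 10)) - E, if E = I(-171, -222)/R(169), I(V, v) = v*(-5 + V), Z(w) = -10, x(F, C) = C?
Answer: -1434/61 ≈ -23.508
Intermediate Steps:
a(u) = -10 + 2*u² (a(u) = (u² + u*u) - 10 = (u² + u²) - 10 = 2*u² - 10 = -10 + 2*u²)
E = 13024/61 (E = -222*(-5 - 171)/183 = -222*(-176)*(1/183) = 39072*(1/183) = 13024/61 ≈ 213.51)
a(x(6 - 1*5, 10)) - E = (-10 + 2*10²) - 1*13024/61 = (-10 + 2*100) - 13024/61 = (-10 + 200) - 13024/61 = 190 - 13024/61 = -1434/61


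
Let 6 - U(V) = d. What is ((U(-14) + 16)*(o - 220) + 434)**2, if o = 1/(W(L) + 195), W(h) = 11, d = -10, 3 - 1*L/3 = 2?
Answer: 462946881604/10609 ≈ 4.3637e+7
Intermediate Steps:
L = 3 (L = 9 - 3*2 = 9 - 6 = 3)
U(V) = 16 (U(V) = 6 - 1*(-10) = 6 + 10 = 16)
o = 1/206 (o = 1/(11 + 195) = 1/206 ≈ 0.0048544)
((U(-14) + 16)*(o - 220) + 434)**2 = ((16 + 16)*(1/206 - 220) + 434)**2 = (32*(-45319/206) + 434)**2 = (-725104/103 + 434)**2 = (-680402/103)**2 = 462946881604/10609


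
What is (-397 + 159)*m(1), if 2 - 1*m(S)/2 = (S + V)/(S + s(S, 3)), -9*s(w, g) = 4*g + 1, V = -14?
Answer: 12971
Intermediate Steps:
s(w, g) = -⅑ - 4*g/9 (s(w, g) = -(4*g + 1)/9 = -(1 + 4*g)/9 = -⅑ - 4*g/9)
m(S) = 4 - 2*(-14 + S)/(-13/9 + S) (m(S) = 4 - 2*(S - 14)/(S + (-⅑ - 4/9*3)) = 4 - 2*(-14 + S)/(S + (-⅑ - 4/3)) = 4 - 2*(-14 + S)/(S - 13/9) = 4 - 2*(-14 + S)/(-13/9 + S))
(-397 + 159)*m(1) = (-397 + 159)*(2*(100 + 9*1)/(-13 + 9*1)) = -476*(100 + 9)/(-13 + 9) = -476*109/(-4) = -476*(-1)*109/4 = -238*(-109/2) = 12971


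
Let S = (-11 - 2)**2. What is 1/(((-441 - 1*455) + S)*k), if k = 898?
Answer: -1/652846 ≈ -1.5318e-6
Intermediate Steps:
S = 169 (S = (-13)**2 = 169)
1/(((-441 - 1*455) + S)*k) = 1/(((-441 - 1*455) + 169)*898) = (1/898)/((-441 - 455) + 169) = (1/898)/(-896 + 169) = (1/898)/(-727) = -1/727*1/898 = -1/652846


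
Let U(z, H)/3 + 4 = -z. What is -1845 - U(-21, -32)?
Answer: -1896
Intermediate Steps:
U(z, H) = -12 - 3*z (U(z, H) = -12 + 3*(-z) = -12 - 3*z)
-1845 - U(-21, -32) = -1845 - (-12 - 3*(-21)) = -1845 - (-12 + 63) = -1845 - 1*51 = -1845 - 51 = -1896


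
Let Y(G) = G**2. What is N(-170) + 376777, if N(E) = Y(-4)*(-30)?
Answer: 376297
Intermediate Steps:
N(E) = -480 (N(E) = (-4)**2*(-30) = 16*(-30) = -480)
N(-170) + 376777 = -480 + 376777 = 376297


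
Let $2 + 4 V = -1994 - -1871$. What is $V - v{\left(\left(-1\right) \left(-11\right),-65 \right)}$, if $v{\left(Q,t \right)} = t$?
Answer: $\frac{135}{4} \approx 33.75$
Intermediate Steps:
$V = - \frac{125}{4}$ ($V = - \frac{1}{2} + \frac{-1994 - -1871}{4} = - \frac{1}{2} + \frac{-1994 + 1871}{4} = - \frac{1}{2} + \frac{1}{4} \left(-123\right) = - \frac{1}{2} - \frac{123}{4} = - \frac{125}{4} \approx -31.25$)
$V - v{\left(\left(-1\right) \left(-11\right),-65 \right)} = - \frac{125}{4} - -65 = - \frac{125}{4} + 65 = \frac{135}{4}$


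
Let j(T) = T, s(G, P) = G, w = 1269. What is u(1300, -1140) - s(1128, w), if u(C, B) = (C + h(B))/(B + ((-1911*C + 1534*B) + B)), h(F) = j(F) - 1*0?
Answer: -238873184/211767 ≈ -1128.0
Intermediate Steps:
h(F) = F (h(F) = F - 1*0 = F + 0 = F)
u(C, B) = (B + C)/(-1911*C + 1536*B) (u(C, B) = (C + B)/(B + ((-1911*C + 1534*B) + B)) = (B + C)/(B + (-1911*C + 1535*B)) = (B + C)/(-1911*C + 1536*B))
u(1300, -1140) - s(1128, w) = (-1140 + 1300)/(3*(-637*1300 + 512*(-1140))) - 1*1128 = (⅓)*160/(-828100 - 583680) - 1128 = (⅓)*160/(-1411780) - 1128 = (⅓)*(-1/1411780)*160 - 1128 = -8/211767 - 1128 = -238873184/211767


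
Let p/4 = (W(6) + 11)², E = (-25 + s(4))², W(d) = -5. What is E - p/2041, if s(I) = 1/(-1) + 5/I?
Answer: 20001537/32656 ≈ 612.49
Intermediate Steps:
s(I) = -1 + 5/I (s(I) = 1*(-1) + 5/I = -1 + 5/I)
E = 9801/16 (E = (-25 + (5 - 1*4)/4)² = (-25 + (5 - 4)/4)² = (-25 + (¼)*1)² = (-25 + ¼)² = (-99/4)² = 9801/16 ≈ 612.56)
p = 144 (p = 4*(-5 + 11)² = 4*6² = 4*36 = 144)
E - p/2041 = 9801/16 - 144/2041 = 20001537/32656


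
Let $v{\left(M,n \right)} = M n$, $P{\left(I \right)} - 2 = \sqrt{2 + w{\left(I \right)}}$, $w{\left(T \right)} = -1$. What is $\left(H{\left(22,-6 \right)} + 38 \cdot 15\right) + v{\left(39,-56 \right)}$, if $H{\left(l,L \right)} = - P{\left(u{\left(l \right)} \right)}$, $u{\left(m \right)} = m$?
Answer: $-1617$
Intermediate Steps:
$P{\left(I \right)} = 3$ ($P{\left(I \right)} = 2 + \sqrt{2 - 1} = 2 + \sqrt{1} = 2 + 1 = 3$)
$H{\left(l,L \right)} = -3$ ($H{\left(l,L \right)} = \left(-1\right) 3 = -3$)
$\left(H{\left(22,-6 \right)} + 38 \cdot 15\right) + v{\left(39,-56 \right)} = \left(-3 + 38 \cdot 15\right) + 39 \left(-56\right) = \left(-3 + 570\right) - 2184 = 567 - 2184 = -1617$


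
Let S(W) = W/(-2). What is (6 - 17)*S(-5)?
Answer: -55/2 ≈ -27.500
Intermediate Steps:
S(W) = -W/2 (S(W) = W*(-½) = -W/2)
(6 - 17)*S(-5) = (6 - 17)*(-½*(-5)) = -11*5/2 = -55/2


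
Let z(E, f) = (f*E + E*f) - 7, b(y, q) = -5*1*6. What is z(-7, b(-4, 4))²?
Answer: 170569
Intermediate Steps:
b(y, q) = -30 (b(y, q) = -5*6 = -30)
z(E, f) = -7 + 2*E*f (z(E, f) = (E*f + E*f) - 7 = 2*E*f - 7 = -7 + 2*E*f)
z(-7, b(-4, 4))² = (-7 + 2*(-7)*(-30))² = (-7 + 420)² = 413² = 170569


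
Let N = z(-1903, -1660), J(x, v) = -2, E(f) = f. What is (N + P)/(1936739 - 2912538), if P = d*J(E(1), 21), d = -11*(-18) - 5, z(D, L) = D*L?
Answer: -3158594/975799 ≈ -3.2369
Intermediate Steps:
N = 3158980 (N = -1903*(-1660) = 3158980)
d = 193 (d = 198 - 5 = 193)
P = -386 (P = 193*(-2) = -386)
(N + P)/(1936739 - 2912538) = (3158980 - 386)/(1936739 - 2912538) = 3158594/(-975799) = 3158594*(-1/975799) = -3158594/975799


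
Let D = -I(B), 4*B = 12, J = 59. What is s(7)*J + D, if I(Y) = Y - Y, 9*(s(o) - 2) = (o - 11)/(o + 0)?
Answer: 7198/63 ≈ 114.25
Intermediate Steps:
B = 3 (B = (¼)*12 = 3)
s(o) = 2 + (-11 + o)/(9*o) (s(o) = 2 + ((o - 11)/(o + 0))/9 = 2 + ((-11 + o)/o)/9 = 2 + (-11 + o)/(9*o))
I(Y) = 0
D = 0 (D = -1*0 = 0)
s(7)*J + D = ((⅑)*(-11 + 19*7)/7)*59 + 0 = ((⅑)*(⅐)*(-11 + 133))*59 + 0 = ((⅑)*(⅐)*122)*59 + 0 = (122/63)*59 + 0 = 7198/63 + 0 = 7198/63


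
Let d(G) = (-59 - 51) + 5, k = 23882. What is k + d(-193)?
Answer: 23777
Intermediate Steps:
d(G) = -105 (d(G) = -110 + 5 = -105)
k + d(-193) = 23882 - 105 = 23777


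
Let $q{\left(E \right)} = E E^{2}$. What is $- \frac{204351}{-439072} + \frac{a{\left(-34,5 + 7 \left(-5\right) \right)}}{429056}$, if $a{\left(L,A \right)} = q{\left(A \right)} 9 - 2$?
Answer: $- \frac{297146117}{2943538688} \approx -0.10095$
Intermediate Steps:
$q{\left(E \right)} = E^{3}$
$a{\left(L,A \right)} = -2 + 9 A^{3}$ ($a{\left(L,A \right)} = A^{3} \cdot 9 - 2 = 9 A^{3} - 2 = -2 + 9 A^{3}$)
$- \frac{204351}{-439072} + \frac{a{\left(-34,5 + 7 \left(-5\right) \right)}}{429056} = - \frac{204351}{-439072} + \frac{-2 + 9 \left(5 + 7 \left(-5\right)\right)^{3}}{429056} = \left(-204351\right) \left(- \frac{1}{439072}\right) + \left(-2 + 9 \left(5 - 35\right)^{3}\right) \frac{1}{429056} = \frac{204351}{439072} + \left(-2 + 9 \left(-30\right)^{3}\right) \frac{1}{429056} = \frac{204351}{439072} + \left(-2 + 9 \left(-27000\right)\right) \frac{1}{429056} = \frac{204351}{439072} + \left(-2 - 243000\right) \frac{1}{429056} = \frac{204351}{439072} - \frac{121501}{214528} = - \frac{297146117}{2943538688}$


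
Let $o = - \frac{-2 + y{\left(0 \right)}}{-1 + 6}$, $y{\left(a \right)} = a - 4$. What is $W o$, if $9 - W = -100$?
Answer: $\frac{654}{5} \approx 130.8$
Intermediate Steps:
$y{\left(a \right)} = -4 + a$
$W = 109$ ($W = 9 - -100 = 9 + 100 = 109$)
$o = \frac{6}{5}$ ($o = - \frac{-2 + \left(-4 + 0\right)}{-1 + 6} = - \frac{-2 - 4}{5} = - \frac{-6}{5} = \left(-1\right) \left(- \frac{6}{5}\right) = \frac{6}{5} \approx 1.2$)
$W o = 109 \cdot \frac{6}{5} = \frac{654}{5}$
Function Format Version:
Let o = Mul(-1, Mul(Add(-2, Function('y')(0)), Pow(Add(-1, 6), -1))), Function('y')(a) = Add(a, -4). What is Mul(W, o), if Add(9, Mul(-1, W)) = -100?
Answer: Rational(654, 5) ≈ 130.80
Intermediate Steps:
Function('y')(a) = Add(-4, a)
W = 109 (W = Add(9, Mul(-1, -100)) = Add(9, 100) = 109)
o = Rational(6, 5) (o = Mul(-1, Mul(Add(-2, Add(-4, 0)), Pow(Add(-1, 6), -1))) = Mul(-1, Mul(Add(-2, -4), Pow(5, -1))) = Mul(-1, Mul(-6, Rational(1, 5))) = Mul(-1, Rational(-6, 5)) = Rational(6, 5) ≈ 1.2000)
Mul(W, o) = Mul(109, Rational(6, 5)) = Rational(654, 5)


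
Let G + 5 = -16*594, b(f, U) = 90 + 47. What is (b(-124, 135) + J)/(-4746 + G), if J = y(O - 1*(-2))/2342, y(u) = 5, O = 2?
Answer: -320859/33385210 ≈ -0.0096108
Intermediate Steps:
b(f, U) = 137
J = 5/2342 ≈ 0.0021349
G = -9509 (G = -5 - 16*594 = -5 - 9504 = -9509)
(b(-124, 135) + J)/(-4746 + G) = (137 + 5/2342)/(-4746 - 9509) = (320859/2342)/(-14255) = (320859/2342)*(-1/14255) = -320859/33385210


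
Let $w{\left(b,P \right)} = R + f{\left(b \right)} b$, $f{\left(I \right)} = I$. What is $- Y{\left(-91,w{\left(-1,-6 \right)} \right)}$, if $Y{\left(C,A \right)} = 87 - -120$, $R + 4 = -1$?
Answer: $-207$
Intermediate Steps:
$R = -5$ ($R = -4 - 1 = -5$)
$w{\left(b,P \right)} = -5 + b^{2}$ ($w{\left(b,P \right)} = -5 + b b = -5 + b^{2}$)
$Y{\left(C,A \right)} = 207$ ($Y{\left(C,A \right)} = 87 + 120 = 207$)
$- Y{\left(-91,w{\left(-1,-6 \right)} \right)} = \left(-1\right) 207 = -207$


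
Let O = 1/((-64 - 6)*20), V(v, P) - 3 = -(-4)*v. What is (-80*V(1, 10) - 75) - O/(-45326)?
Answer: -40294814001/63456400 ≈ -635.00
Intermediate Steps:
V(v, P) = 3 + 4*v (V(v, P) = 3 - (-4)*v = 3 + 4*v)
O = -1/1400 (O = 1/(-70*20) = 1/(-1400) = -1/1400 ≈ -0.00071429)
(-80*V(1, 10) - 75) - O/(-45326) = (-80*(3 + 4*1) - 75) - (-1)/(1400*(-45326)) = (-80*(3 + 4) - 75) - (-1)*(-1)/(1400*45326) = (-80*7 - 75) - 1*1/63456400 = (-560 - 75) - 1/63456400 = -635 - 1/63456400 = -40294814001/63456400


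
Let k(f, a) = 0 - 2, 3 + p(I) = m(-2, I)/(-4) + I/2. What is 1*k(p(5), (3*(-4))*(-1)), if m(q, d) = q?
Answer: -2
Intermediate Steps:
p(I) = -5/2 + I/2 (p(I) = -3 + (-2/(-4) + I/2) = -3 + (-2*(-¼) + I*(½)) = -3 + (½ + I/2) = -5/2 + I/2)
k(f, a) = -2
1*k(p(5), (3*(-4))*(-1)) = 1*(-2) = -2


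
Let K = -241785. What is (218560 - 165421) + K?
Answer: -188646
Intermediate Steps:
(218560 - 165421) + K = (218560 - 165421) - 241785 = 53139 - 241785 = -188646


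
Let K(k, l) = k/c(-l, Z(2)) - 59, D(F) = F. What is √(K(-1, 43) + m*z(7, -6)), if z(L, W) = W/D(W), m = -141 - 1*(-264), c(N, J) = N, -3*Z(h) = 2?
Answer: √118379/43 ≈ 8.0014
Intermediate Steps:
Z(h) = -⅔ (Z(h) = -⅓*2 = -⅔)
m = 123 (m = -141 + 264 = 123)
z(L, W) = 1 (z(L, W) = W/W = 1)
K(k, l) = -59 - k/l (K(k, l) = k/((-l)) - 59 = k*(-1/l) - 59 = -k/l - 59 = -59 - k/l)
√(K(-1, 43) + m*z(7, -6)) = √((-59 - 1*(-1)/43) + 123*1) = √((-59 - 1*(-1)*1/43) + 123) = √((-59 + 1/43) + 123) = √(-2536/43 + 123) = √(2753/43) = √118379/43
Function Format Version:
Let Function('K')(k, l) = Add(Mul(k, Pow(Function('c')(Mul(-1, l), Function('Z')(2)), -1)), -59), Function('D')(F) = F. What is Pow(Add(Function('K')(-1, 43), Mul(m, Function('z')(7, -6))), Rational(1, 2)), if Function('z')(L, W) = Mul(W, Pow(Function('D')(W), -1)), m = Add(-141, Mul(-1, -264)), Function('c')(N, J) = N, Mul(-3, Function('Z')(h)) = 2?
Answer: Mul(Rational(1, 43), Pow(118379, Rational(1, 2))) ≈ 8.0014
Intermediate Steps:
Function('Z')(h) = Rational(-2, 3) (Function('Z')(h) = Mul(Rational(-1, 3), 2) = Rational(-2, 3))
m = 123 (m = Add(-141, 264) = 123)
Function('z')(L, W) = 1 (Function('z')(L, W) = Mul(W, Pow(W, -1)) = 1)
Function('K')(k, l) = Add(-59, Mul(-1, k, Pow(l, -1))) (Function('K')(k, l) = Add(Mul(k, Pow(Mul(-1, l), -1)), -59) = Add(Mul(k, Mul(-1, Pow(l, -1))), -59) = Add(Mul(-1, k, Pow(l, -1)), -59) = Add(-59, Mul(-1, k, Pow(l, -1))))
Pow(Add(Function('K')(-1, 43), Mul(m, Function('z')(7, -6))), Rational(1, 2)) = Pow(Add(Add(-59, Mul(-1, -1, Pow(43, -1))), Mul(123, 1)), Rational(1, 2)) = Pow(Add(Add(-59, Mul(-1, -1, Rational(1, 43))), 123), Rational(1, 2)) = Pow(Add(Add(-59, Rational(1, 43)), 123), Rational(1, 2)) = Pow(Add(Rational(-2536, 43), 123), Rational(1, 2)) = Pow(Rational(2753, 43), Rational(1, 2)) = Mul(Rational(1, 43), Pow(118379, Rational(1, 2)))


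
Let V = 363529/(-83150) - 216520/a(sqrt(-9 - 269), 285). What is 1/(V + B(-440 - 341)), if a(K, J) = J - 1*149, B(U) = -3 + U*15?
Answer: -1413550/18820613643 ≈ -7.5107e-5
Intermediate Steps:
B(U) = -3 + 15*U
a(K, J) = -149 + J (a(K, J) = J - 149 = -149 + J)
V = -2256634743/1413550 (V = 363529/(-83150) - 216520/(-149 + 285) = 363529*(-1/83150) - 216520/136 = -363529/83150 - 216520*1/136 = -363529/83150 - 27065/17 = -2256634743/1413550 ≈ -1596.4)
1/(V + B(-440 - 341)) = 1/(-2256634743/1413550 + (-3 + 15*(-440 - 341))) = 1/(-2256634743/1413550 + (-3 + 15*(-781))) = 1/(-2256634743/1413550 + (-3 - 11715)) = 1/(-2256634743/1413550 - 11718) = 1/(-18820613643/1413550) = -1413550/18820613643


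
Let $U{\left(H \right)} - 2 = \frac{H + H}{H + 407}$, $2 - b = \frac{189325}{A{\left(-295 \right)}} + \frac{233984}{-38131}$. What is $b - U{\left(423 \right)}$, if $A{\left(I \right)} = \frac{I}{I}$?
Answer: $- \frac{2995866929678}{15824365} \approx -1.8932 \cdot 10^{5}$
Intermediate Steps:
$A{\left(I \right)} = 1$
$b = - \frac{7218841329}{38131}$ ($b = 2 - \left(\frac{189325}{1} + \frac{233984}{-38131}\right) = 2 - \left(189325 \cdot 1 + 233984 \left(- \frac{1}{38131}\right)\right) = 2 - \left(189325 - \frac{233984}{38131}\right) = 2 - \frac{7218917591}{38131} = - \frac{7218841329}{38131} \approx -1.8932 \cdot 10^{5}$)
$U{\left(H \right)} = 2 + \frac{2 H}{407 + H}$ ($U{\left(H \right)} = 2 + \frac{H + H}{H + 407} = 2 + \frac{2 H}{407 + H}$)
$b - U{\left(423 \right)} = - \frac{7218841329}{38131} - \frac{2 \left(407 + 2 \cdot 423\right)}{407 + 423} = - \frac{7218841329}{38131} - \frac{2 \left(407 + 846\right)}{830} = - \frac{7218841329}{38131} - 2 \cdot \frac{1}{830} \cdot 1253 = - \frac{7218841329}{38131} - \frac{1253}{415} = - \frac{2995866929678}{15824365}$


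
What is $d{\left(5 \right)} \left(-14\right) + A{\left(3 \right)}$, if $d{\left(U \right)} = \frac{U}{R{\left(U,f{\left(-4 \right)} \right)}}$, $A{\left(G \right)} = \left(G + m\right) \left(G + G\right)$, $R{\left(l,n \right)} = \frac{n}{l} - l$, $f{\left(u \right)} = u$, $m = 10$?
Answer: $\frac{2612}{29} \approx 90.069$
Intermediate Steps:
$R{\left(l,n \right)} = - l + \frac{n}{l}$
$A{\left(G \right)} = 2 G \left(10 + G\right)$ ($A{\left(G \right)} = \left(G + 10\right) \left(G + G\right) = \left(10 + G\right) 2 G = 2 G \left(10 + G\right)$)
$d{\left(U \right)} = \frac{U}{- U - \frac{4}{U}}$
$d{\left(5 \right)} \left(-14\right) + A{\left(3 \right)} = - \frac{5^{2}}{4 + 5^{2}} \left(-14\right) + 2 \cdot 3 \left(10 + 3\right) = \left(-1\right) 25 \frac{1}{4 + 25} \left(-14\right) + 2 \cdot 3 \cdot 13 = \left(-1\right) 25 \cdot \frac{1}{29} \left(-14\right) + 78 = \left(- \frac{25}{29}\right) \left(-14\right) + 78 = \frac{350}{29} + 78 = \frac{2612}{29}$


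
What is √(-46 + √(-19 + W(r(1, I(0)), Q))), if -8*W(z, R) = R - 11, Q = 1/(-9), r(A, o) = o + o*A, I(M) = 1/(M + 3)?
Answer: √(-1656 + 6*I*√634)/6 ≈ 0.30905 + 6.7894*I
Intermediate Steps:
I(M) = 1/(3 + M)
r(A, o) = o + A*o
Q = -⅑ ≈ -0.11111
W(z, R) = 11/8 - R/8 (W(z, R) = -(R - 11)/8 = -(-11 + R)/8 = 11/8 - R/8)
√(-46 + √(-19 + W(r(1, I(0)), Q))) = √(-46 + √(-19 + (11/8 - ⅛*(-⅑)))) = √(-46 + √(-19 + (11/8 + 1/72))) = √(-46 + √(-19 + 25/18)) = √(-46 + √(-317/18)) = √(-46 + I*√634/6)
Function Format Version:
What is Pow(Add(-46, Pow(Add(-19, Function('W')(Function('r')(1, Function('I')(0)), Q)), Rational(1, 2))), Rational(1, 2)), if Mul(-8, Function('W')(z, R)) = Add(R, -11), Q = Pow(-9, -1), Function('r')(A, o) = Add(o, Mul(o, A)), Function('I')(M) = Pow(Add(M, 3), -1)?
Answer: Mul(Rational(1, 6), Pow(Add(-1656, Mul(6, I, Pow(634, Rational(1, 2)))), Rational(1, 2))) ≈ Add(0.30905, Mul(6.7894, I))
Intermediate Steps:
Function('I')(M) = Pow(Add(3, M), -1)
Function('r')(A, o) = Add(o, Mul(A, o))
Q = Rational(-1, 9) ≈ -0.11111
Function('W')(z, R) = Add(Rational(11, 8), Mul(Rational(-1, 8), R)) (Function('W')(z, R) = Mul(Rational(-1, 8), Add(R, -11)) = Mul(Rational(-1, 8), Add(-11, R)) = Add(Rational(11, 8), Mul(Rational(-1, 8), R)))
Pow(Add(-46, Pow(Add(-19, Function('W')(Function('r')(1, Function('I')(0)), Q)), Rational(1, 2))), Rational(1, 2)) = Pow(Add(-46, Pow(Add(-19, Add(Rational(11, 8), Mul(Rational(-1, 8), Rational(-1, 9)))), Rational(1, 2))), Rational(1, 2)) = Pow(Add(-46, Pow(Add(-19, Add(Rational(11, 8), Rational(1, 72))), Rational(1, 2))), Rational(1, 2)) = Pow(Add(-46, Pow(Add(-19, Rational(25, 18)), Rational(1, 2))), Rational(1, 2)) = Pow(Add(-46, Pow(Rational(-317, 18), Rational(1, 2))), Rational(1, 2)) = Pow(Add(-46, Mul(Rational(1, 6), I, Pow(634, Rational(1, 2)))), Rational(1, 2))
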